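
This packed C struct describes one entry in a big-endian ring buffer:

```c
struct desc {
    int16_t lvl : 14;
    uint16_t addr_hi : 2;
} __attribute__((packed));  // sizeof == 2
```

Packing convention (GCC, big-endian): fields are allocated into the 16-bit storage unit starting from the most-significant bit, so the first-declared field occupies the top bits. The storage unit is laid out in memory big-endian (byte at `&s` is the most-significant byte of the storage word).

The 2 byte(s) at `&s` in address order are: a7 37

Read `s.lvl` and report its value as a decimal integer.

[0]=0xa7 [1]=0x37 (big-endian) → word 0xa737
lvl:14 @ bit 2 → (0xa737>>2)&0x3fff = 0x29cd  ←
addr_hi:2 @ bit 0 → (0xa737>>0)&0x3 = 0x3
lvl signed 14b, MSB=1: 10701 - 16384 = -5683

-5683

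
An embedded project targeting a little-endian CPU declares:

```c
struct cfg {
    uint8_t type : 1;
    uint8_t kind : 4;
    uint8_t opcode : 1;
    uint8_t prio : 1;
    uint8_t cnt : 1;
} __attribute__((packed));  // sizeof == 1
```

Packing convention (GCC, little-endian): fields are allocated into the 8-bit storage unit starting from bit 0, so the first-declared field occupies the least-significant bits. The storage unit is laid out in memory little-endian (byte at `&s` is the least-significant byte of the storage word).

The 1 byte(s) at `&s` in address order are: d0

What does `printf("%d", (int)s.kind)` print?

[0]=0xd0 (little-endian) → word 0xd0
type:1 @ bit 0 → (0xd0>>0)&0x1 = 0x0
kind:4 @ bit 1 → (0xd0>>1)&0xf = 0x8  ←
opcode:1 @ bit 5 → (0xd0>>5)&0x1 = 0x0
prio:1 @ bit 6 → (0xd0>>6)&0x1 = 0x1
cnt:1 @ bit 7 → (0xd0>>7)&0x1 = 0x1

8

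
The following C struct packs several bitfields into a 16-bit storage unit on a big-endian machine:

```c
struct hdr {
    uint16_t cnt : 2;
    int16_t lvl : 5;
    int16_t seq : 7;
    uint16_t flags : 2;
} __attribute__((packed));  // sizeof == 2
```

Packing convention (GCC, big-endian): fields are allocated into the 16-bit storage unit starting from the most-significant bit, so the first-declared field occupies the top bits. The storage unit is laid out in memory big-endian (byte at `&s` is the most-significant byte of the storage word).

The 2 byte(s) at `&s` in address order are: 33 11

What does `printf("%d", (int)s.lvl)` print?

-7

[0]=0x33 [1]=0x11 (big-endian) → word 0x3311
cnt:2 @ bit 14 → (0x3311>>14)&0x3 = 0x0
lvl:5 @ bit 9 → (0x3311>>9)&0x1f = 0x19  ←
seq:7 @ bit 2 → (0x3311>>2)&0x7f = 0x44
flags:2 @ bit 0 → (0x3311>>0)&0x3 = 0x1
lvl signed 5b, MSB=1: 25 - 32 = -7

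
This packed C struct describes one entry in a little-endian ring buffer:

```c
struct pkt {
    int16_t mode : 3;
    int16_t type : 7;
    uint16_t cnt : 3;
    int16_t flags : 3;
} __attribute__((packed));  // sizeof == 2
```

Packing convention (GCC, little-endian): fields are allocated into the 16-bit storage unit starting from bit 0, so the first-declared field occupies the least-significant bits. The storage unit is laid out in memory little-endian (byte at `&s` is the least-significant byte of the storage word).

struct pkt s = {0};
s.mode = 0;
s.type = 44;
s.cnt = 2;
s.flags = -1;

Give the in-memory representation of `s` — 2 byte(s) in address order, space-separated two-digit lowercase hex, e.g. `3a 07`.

60 e9

mode (3b) val=0 bits=0x0 at bit 0: 0x0000
type (7b) val=44 bits=0x2c at bit 3: 0x0160
cnt (3b) val=2 bits=0x2 at bit 10: 0x0960
flags (3b) val=-1 bits=0x7 at bit 13: 0xe960
word = 0xe960 → little-endian bytes:
  [0]=0x60  [1]=0xe9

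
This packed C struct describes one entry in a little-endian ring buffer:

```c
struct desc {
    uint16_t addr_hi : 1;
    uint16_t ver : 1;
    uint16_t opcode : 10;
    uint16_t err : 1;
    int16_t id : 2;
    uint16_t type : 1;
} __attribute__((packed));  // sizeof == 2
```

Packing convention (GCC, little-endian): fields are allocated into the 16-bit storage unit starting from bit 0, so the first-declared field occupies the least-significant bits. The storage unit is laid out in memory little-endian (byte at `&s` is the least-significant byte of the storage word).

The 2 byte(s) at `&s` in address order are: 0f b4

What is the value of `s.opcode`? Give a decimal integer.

259

[0]=0x0f [1]=0xb4 (little-endian) → word 0xb40f
addr_hi:1 @ bit 0 → (0xb40f>>0)&0x1 = 0x1
ver:1 @ bit 1 → (0xb40f>>1)&0x1 = 0x1
opcode:10 @ bit 2 → (0xb40f>>2)&0x3ff = 0x103  ←
err:1 @ bit 12 → (0xb40f>>12)&0x1 = 0x1
id:2 @ bit 13 → (0xb40f>>13)&0x3 = 0x1
type:1 @ bit 15 → (0xb40f>>15)&0x1 = 0x1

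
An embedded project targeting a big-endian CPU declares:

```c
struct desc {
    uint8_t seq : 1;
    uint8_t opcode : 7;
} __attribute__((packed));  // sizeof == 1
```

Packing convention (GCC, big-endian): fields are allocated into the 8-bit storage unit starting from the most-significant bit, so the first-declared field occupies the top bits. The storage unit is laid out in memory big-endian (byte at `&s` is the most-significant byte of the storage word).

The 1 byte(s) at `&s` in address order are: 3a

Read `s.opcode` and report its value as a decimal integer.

[0]=0x3a (big-endian) → word 0x3a
seq [7+:1] = (word>>7) & 0x1 = 0
opcode [0+:7] = (word>>0) & 0x7f = 58  ←

58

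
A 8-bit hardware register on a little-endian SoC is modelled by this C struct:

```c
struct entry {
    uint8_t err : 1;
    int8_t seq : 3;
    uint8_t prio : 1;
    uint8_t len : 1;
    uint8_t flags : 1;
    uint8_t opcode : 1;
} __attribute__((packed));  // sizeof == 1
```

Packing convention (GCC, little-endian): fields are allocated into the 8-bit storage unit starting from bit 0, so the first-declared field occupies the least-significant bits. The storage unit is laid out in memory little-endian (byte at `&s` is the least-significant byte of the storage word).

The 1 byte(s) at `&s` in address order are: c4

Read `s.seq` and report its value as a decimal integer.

[0]=0xc4 (little-endian) → word 0xc4
err:1 @ bit 0 → (0xc4>>0)&0x1 = 0x0
seq:3 @ bit 1 → (0xc4>>1)&0x7 = 0x2  ←
prio:1 @ bit 4 → (0xc4>>4)&0x1 = 0x0
len:1 @ bit 5 → (0xc4>>5)&0x1 = 0x0
flags:1 @ bit 6 → (0xc4>>6)&0x1 = 0x1
opcode:1 @ bit 7 → (0xc4>>7)&0x1 = 0x1
seq signed 3b, MSB=0: value = 2

2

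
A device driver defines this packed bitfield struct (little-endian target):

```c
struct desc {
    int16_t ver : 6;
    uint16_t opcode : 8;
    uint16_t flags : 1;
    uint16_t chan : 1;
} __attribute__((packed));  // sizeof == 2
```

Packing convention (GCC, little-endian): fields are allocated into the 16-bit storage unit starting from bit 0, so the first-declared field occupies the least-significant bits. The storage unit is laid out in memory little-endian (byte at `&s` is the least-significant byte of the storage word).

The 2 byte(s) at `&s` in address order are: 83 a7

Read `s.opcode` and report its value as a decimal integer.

[0]=0x83 [1]=0xa7 (little-endian) → word 0xa783
ver:6 @ bit 0 → (0xa783>>0)&0x3f = 0x3
opcode:8 @ bit 6 → (0xa783>>6)&0xff = 0x9e  ←
flags:1 @ bit 14 → (0xa783>>14)&0x1 = 0x0
chan:1 @ bit 15 → (0xa783>>15)&0x1 = 0x1

158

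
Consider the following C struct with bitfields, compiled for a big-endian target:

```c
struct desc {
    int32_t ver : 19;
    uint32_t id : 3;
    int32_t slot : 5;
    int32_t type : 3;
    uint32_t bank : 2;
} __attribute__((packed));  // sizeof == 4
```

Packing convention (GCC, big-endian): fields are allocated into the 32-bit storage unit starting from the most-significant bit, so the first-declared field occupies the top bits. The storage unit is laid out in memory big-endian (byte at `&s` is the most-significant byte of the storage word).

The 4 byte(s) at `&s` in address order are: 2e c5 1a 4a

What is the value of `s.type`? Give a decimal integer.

[0]=0x2e [1]=0xc5 [2]=0x1a [3]=0x4a (big-endian) → word 0x2ec51a4a
ver:19 @ bit 13 → (0x2ec51a4a>>13)&0x7ffff = 0x17628
id:3 @ bit 10 → (0x2ec51a4a>>10)&0x7 = 0x6
slot:5 @ bit 5 → (0x2ec51a4a>>5)&0x1f = 0x12
type:3 @ bit 2 → (0x2ec51a4a>>2)&0x7 = 0x2  ←
bank:2 @ bit 0 → (0x2ec51a4a>>0)&0x3 = 0x2
type signed 3b, MSB=0: value = 2

2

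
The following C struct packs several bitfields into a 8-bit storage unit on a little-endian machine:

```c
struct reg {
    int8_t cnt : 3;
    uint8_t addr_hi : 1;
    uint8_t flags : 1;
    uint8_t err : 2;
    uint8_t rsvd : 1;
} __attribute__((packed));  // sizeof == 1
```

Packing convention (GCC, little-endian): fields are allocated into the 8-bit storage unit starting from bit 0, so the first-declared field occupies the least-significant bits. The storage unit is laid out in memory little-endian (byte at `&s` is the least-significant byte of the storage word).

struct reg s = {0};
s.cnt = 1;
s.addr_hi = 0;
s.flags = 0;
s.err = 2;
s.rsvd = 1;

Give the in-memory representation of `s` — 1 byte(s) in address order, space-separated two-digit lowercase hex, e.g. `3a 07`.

c1

cnt (3b) val=1 bits=0x1 at bit 0: 0x01
addr_hi (1b) val=0 bits=0x0 at bit 3: 0x01
flags (1b) val=0 bits=0x0 at bit 4: 0x01
err (2b) val=2 bits=0x2 at bit 5: 0x41
rsvd (1b) val=1 bits=0x1 at bit 7: 0xc1
word = 0xc1 → little-endian bytes:
  [0]=0xc1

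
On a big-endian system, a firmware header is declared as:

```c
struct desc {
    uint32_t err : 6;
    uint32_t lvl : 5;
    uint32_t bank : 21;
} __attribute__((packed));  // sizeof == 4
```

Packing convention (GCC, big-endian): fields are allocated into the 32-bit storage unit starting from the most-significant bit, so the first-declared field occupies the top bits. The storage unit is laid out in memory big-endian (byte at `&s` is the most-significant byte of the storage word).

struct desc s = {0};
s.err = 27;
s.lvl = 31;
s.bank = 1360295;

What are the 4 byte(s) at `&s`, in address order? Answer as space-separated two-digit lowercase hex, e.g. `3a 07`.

6f f4 c1 a7

err:6 = 27 → 0x1b << 26 → word 0x6c000000
lvl:5 = 31 → 0x1f << 21 → word 0x6fe00000
bank:21 = 1360295 → 0x14c1a7 << 0 → word 0x6ff4c1a7
word = 0x6ff4c1a7 → big-endian bytes:
  [0]=0x6f  [1]=0xf4  [2]=0xc1  [3]=0xa7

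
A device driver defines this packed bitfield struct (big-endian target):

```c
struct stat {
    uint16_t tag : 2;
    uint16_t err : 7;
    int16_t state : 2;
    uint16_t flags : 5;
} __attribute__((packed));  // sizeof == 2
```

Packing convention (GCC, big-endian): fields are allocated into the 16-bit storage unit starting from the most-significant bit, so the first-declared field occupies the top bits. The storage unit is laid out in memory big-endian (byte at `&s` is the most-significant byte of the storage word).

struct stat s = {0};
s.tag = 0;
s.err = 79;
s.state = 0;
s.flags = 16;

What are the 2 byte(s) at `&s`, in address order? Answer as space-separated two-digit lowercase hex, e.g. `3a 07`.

27 90

tag (2b) val=0 bits=0x0 at bit 14: 0x0000
err (7b) val=79 bits=0x4f at bit 7: 0x2780
state (2b) val=0 bits=0x0 at bit 5: 0x2780
flags (5b) val=16 bits=0x10 at bit 0: 0x2790
word = 0x2790 → big-endian bytes:
  [0]=0x27  [1]=0x90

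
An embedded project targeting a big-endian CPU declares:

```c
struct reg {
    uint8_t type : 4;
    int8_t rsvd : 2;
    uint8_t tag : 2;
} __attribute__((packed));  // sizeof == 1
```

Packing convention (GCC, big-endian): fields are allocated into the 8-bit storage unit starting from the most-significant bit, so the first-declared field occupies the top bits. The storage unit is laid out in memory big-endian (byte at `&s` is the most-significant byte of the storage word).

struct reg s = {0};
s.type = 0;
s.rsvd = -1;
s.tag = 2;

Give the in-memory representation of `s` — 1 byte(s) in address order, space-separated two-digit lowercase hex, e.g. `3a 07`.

type:4 = 0 → 0x0 << 4 → word 0x00
rsvd:2 = -1 → 0x3 << 2 → word 0x0c
tag:2 = 2 → 0x2 << 0 → word 0x0e
word = 0x0e → big-endian bytes:
  [0]=0x0e

0e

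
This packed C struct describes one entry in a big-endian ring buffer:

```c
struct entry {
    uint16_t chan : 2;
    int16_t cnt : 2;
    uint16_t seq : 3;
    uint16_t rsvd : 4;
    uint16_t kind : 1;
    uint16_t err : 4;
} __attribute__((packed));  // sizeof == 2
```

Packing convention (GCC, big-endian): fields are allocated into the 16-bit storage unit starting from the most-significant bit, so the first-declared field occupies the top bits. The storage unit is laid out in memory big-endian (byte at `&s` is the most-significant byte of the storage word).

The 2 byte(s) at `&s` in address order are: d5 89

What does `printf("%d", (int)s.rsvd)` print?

12

[0]=0xd5 [1]=0x89 (big-endian) → word 0xd589
chan:2 @ bit 14 → (0xd589>>14)&0x3 = 0x3
cnt:2 @ bit 12 → (0xd589>>12)&0x3 = 0x1
seq:3 @ bit 9 → (0xd589>>9)&0x7 = 0x2
rsvd:4 @ bit 5 → (0xd589>>5)&0xf = 0xc  ←
kind:1 @ bit 4 → (0xd589>>4)&0x1 = 0x0
err:4 @ bit 0 → (0xd589>>0)&0xf = 0x9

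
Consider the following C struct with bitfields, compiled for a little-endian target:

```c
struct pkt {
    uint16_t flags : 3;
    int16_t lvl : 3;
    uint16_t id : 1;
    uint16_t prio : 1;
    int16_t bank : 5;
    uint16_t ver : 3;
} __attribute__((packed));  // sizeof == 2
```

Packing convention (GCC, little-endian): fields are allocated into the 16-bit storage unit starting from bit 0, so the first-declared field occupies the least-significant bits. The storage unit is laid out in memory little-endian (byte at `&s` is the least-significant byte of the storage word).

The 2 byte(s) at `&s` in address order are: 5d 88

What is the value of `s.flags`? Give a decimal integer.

5

[0]=0x5d [1]=0x88 (little-endian) → word 0x885d
flags [0+:3] = (word>>0) & 0x7 = 5  ←
lvl [3+:3] = (word>>3) & 0x7 = 3
id [6+:1] = (word>>6) & 0x1 = 1
prio [7+:1] = (word>>7) & 0x1 = 0
bank [8+:5] = (word>>8) & 0x1f = 8
ver [13+:3] = (word>>13) & 0x7 = 4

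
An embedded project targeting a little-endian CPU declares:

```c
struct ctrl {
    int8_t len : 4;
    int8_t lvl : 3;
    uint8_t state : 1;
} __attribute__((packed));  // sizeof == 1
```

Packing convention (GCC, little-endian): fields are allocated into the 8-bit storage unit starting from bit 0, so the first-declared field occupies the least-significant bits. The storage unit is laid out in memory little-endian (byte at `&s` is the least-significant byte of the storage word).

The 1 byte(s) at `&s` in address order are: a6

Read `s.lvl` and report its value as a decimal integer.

2

[0]=0xa6 (little-endian) → word 0xa6
len [0+:4] = (word>>0) & 0xf = 6
lvl [4+:3] = (word>>4) & 0x7 = 2  ←
state [7+:1] = (word>>7) & 0x1 = 1
lvl signed 3b, MSB=0: value = 2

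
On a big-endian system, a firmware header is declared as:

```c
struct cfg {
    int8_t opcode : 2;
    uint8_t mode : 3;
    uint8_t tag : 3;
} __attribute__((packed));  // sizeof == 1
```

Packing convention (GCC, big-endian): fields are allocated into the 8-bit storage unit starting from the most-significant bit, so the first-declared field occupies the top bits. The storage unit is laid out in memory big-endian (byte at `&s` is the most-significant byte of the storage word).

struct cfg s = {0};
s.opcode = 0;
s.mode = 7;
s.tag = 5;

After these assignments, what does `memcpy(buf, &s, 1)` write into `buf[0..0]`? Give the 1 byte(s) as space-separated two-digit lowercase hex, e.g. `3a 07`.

[6+:2] opcode=0 & 0x3 = 0x0; word=0x00
[3+:3] mode=7 & 0x7 = 0x7; word=0x38
[0+:3] tag=5 & 0x7 = 0x5; word=0x3d
word = 0x3d → big-endian bytes:
  [0]=0x3d

3d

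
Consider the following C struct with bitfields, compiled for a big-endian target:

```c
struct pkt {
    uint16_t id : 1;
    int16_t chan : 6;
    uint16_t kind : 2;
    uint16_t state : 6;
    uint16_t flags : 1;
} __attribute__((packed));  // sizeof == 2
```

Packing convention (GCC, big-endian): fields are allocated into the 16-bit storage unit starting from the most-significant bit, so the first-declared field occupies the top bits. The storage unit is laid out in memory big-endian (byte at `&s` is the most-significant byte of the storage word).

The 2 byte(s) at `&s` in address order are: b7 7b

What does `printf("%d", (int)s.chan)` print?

[0]=0xb7 [1]=0x7b (big-endian) → word 0xb77b
id:1 @ bit 15 → (0xb77b>>15)&0x1 = 0x1
chan:6 @ bit 9 → (0xb77b>>9)&0x3f = 0x1b  ←
kind:2 @ bit 7 → (0xb77b>>7)&0x3 = 0x2
state:6 @ bit 1 → (0xb77b>>1)&0x3f = 0x3d
flags:1 @ bit 0 → (0xb77b>>0)&0x1 = 0x1
chan signed 6b, MSB=0: value = 27

27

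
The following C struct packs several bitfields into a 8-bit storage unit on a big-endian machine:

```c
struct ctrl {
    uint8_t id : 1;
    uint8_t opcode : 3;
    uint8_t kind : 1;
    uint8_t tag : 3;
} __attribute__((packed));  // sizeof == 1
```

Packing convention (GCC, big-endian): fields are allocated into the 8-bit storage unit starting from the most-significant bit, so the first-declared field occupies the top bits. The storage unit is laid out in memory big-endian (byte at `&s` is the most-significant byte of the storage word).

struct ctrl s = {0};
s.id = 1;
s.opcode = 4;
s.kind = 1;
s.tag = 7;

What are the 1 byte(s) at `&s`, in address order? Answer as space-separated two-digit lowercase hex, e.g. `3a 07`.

cf

id (1b) val=1 bits=0x1 at bit 7: 0x80
opcode (3b) val=4 bits=0x4 at bit 4: 0xc0
kind (1b) val=1 bits=0x1 at bit 3: 0xc8
tag (3b) val=7 bits=0x7 at bit 0: 0xcf
word = 0xcf → big-endian bytes:
  [0]=0xcf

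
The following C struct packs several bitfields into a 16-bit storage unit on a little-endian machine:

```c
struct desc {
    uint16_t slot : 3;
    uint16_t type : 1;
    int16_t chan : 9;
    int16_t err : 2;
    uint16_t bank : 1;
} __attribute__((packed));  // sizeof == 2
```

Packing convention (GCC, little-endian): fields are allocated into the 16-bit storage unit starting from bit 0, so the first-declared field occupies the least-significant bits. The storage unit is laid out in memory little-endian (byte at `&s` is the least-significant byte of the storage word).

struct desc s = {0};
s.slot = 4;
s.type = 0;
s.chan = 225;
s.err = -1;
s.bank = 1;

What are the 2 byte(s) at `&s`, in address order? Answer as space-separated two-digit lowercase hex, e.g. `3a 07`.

14 ee

slot (3b) val=4 bits=0x4 at bit 0: 0x0004
type (1b) val=0 bits=0x0 at bit 3: 0x0004
chan (9b) val=225 bits=0xe1 at bit 4: 0x0e14
err (2b) val=-1 bits=0x3 at bit 13: 0x6e14
bank (1b) val=1 bits=0x1 at bit 15: 0xee14
word = 0xee14 → little-endian bytes:
  [0]=0x14  [1]=0xee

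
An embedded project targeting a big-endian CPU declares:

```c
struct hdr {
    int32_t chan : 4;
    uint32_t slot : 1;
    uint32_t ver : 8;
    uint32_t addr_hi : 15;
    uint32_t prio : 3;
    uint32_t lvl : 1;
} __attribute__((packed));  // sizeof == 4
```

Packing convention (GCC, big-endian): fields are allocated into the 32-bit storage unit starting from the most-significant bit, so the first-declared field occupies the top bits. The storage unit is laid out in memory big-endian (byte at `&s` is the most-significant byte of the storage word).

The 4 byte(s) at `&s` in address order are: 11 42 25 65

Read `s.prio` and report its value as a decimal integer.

2

[0]=0x11 [1]=0x42 [2]=0x25 [3]=0x65 (big-endian) → word 0x11422565
chan:4 @ bit 28 → (0x11422565>>28)&0xf = 0x1
slot:1 @ bit 27 → (0x11422565>>27)&0x1 = 0x0
ver:8 @ bit 19 → (0x11422565>>19)&0xff = 0x28
addr_hi:15 @ bit 4 → (0x11422565>>4)&0x7fff = 0x2256
prio:3 @ bit 1 → (0x11422565>>1)&0x7 = 0x2  ←
lvl:1 @ bit 0 → (0x11422565>>0)&0x1 = 0x1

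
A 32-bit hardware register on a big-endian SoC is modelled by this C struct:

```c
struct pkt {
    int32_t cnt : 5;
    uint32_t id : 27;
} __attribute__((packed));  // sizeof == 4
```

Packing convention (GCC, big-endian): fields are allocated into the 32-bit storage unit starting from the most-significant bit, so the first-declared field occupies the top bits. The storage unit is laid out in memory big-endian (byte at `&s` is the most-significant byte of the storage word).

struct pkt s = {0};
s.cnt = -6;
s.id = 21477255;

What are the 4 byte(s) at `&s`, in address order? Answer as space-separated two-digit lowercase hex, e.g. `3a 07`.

cnt (5b) val=-6 bits=0x1a at bit 27: 0xd0000000
id (27b) val=21477255 bits=0x147b787 at bit 0: 0xd147b787
word = 0xd147b787 → big-endian bytes:
  [0]=0xd1  [1]=0x47  [2]=0xb7  [3]=0x87

d1 47 b7 87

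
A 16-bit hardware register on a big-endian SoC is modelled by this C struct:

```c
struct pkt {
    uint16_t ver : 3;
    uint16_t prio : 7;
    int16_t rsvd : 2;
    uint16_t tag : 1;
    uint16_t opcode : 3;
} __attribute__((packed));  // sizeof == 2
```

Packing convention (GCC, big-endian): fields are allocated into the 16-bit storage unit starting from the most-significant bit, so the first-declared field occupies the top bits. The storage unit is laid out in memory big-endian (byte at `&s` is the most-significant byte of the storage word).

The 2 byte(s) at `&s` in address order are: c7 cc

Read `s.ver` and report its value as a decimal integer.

6

[0]=0xc7 [1]=0xcc (big-endian) → word 0xc7cc
ver [13+:3] = (word>>13) & 0x7 = 6  ←
prio [6+:7] = (word>>6) & 0x7f = 31
rsvd [4+:2] = (word>>4) & 0x3 = 0
tag [3+:1] = (word>>3) & 0x1 = 1
opcode [0+:3] = (word>>0) & 0x7 = 4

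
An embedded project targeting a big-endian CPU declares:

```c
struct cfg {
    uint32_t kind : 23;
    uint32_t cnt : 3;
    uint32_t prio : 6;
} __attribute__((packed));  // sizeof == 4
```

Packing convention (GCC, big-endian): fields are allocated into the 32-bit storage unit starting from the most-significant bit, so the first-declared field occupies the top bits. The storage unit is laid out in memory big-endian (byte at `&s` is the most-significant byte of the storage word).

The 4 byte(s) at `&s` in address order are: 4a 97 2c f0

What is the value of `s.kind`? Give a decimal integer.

[0]=0x4a [1]=0x97 [2]=0x2c [3]=0xf0 (big-endian) → word 0x4a972cf0
kind [9+:23] = (word>>9) & 0x7fffff = 2444182  ←
cnt [6+:3] = (word>>6) & 0x7 = 3
prio [0+:6] = (word>>0) & 0x3f = 48

2444182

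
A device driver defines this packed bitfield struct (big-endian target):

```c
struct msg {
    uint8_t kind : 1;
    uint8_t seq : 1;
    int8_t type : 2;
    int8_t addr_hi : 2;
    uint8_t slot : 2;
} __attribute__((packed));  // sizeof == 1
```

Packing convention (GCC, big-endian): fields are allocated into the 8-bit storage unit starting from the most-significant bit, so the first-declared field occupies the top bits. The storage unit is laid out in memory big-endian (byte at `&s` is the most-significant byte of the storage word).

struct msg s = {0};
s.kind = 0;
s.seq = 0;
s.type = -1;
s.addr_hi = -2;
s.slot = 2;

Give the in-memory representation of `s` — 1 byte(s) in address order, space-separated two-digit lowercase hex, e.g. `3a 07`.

3a

[7+:1] kind=0 & 0x1 = 0x0; word=0x00
[6+:1] seq=0 & 0x1 = 0x0; word=0x00
[4+:2] type=-1 & 0x3 = 0x3; word=0x30
[2+:2] addr_hi=-2 & 0x3 = 0x2; word=0x38
[0+:2] slot=2 & 0x3 = 0x2; word=0x3a
word = 0x3a → big-endian bytes:
  [0]=0x3a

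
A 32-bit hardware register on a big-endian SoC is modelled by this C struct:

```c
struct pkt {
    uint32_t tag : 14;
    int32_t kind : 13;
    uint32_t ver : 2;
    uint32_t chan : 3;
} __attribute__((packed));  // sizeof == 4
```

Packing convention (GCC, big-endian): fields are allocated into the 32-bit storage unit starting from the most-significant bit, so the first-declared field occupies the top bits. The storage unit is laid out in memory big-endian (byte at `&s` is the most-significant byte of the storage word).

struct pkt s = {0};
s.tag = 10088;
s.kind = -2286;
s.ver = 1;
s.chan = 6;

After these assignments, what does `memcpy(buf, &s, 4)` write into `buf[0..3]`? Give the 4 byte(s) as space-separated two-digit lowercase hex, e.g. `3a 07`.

tag:14 = 10088 → 0x2768 << 18 → word 0x9da00000
kind:13 = -2286 → 0x1712 << 5 → word 0x9da2e240
ver:2 = 1 → 0x1 << 3 → word 0x9da2e248
chan:3 = 6 → 0x6 << 0 → word 0x9da2e24e
word = 0x9da2e24e → big-endian bytes:
  [0]=0x9d  [1]=0xa2  [2]=0xe2  [3]=0x4e

9d a2 e2 4e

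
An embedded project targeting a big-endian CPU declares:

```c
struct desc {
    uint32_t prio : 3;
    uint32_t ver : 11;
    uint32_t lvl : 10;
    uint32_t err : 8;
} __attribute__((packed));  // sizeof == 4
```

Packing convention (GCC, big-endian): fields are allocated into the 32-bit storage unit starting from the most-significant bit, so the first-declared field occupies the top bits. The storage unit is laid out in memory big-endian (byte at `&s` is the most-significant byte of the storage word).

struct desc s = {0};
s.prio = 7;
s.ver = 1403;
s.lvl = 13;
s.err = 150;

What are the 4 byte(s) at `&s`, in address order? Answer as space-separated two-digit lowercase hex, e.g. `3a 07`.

[29+:3] prio=7 & 0x7 = 0x7; word=0xe0000000
[18+:11] ver=1403 & 0x7ff = 0x57b; word=0xf5ec0000
[8+:10] lvl=13 & 0x3ff = 0xd; word=0xf5ec0d00
[0+:8] err=150 & 0xff = 0x96; word=0xf5ec0d96
word = 0xf5ec0d96 → big-endian bytes:
  [0]=0xf5  [1]=0xec  [2]=0x0d  [3]=0x96

f5 ec 0d 96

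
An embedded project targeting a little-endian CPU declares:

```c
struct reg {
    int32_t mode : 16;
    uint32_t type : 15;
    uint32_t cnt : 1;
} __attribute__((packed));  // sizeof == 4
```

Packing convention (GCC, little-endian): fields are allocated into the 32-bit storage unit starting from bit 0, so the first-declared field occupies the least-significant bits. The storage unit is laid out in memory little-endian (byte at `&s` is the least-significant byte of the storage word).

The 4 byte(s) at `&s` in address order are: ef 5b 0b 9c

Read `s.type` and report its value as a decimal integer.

[0]=0xef [1]=0x5b [2]=0x0b [3]=0x9c (little-endian) → word 0x9c0b5bef
mode [0+:16] = (word>>0) & 0xffff = 23535
type [16+:15] = (word>>16) & 0x7fff = 7179  ←
cnt [31+:1] = (word>>31) & 0x1 = 1

7179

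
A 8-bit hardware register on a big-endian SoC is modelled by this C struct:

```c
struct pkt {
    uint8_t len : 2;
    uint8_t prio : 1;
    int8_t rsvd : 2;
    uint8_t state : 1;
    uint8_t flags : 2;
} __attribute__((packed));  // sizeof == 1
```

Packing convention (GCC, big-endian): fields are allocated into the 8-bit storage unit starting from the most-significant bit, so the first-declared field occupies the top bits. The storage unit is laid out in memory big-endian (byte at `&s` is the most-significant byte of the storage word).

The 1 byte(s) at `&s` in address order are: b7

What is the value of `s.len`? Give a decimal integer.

2

[0]=0xb7 (big-endian) → word 0xb7
len:2 @ bit 6 → (0xb7>>6)&0x3 = 0x2  ←
prio:1 @ bit 5 → (0xb7>>5)&0x1 = 0x1
rsvd:2 @ bit 3 → (0xb7>>3)&0x3 = 0x2
state:1 @ bit 2 → (0xb7>>2)&0x1 = 0x1
flags:2 @ bit 0 → (0xb7>>0)&0x3 = 0x3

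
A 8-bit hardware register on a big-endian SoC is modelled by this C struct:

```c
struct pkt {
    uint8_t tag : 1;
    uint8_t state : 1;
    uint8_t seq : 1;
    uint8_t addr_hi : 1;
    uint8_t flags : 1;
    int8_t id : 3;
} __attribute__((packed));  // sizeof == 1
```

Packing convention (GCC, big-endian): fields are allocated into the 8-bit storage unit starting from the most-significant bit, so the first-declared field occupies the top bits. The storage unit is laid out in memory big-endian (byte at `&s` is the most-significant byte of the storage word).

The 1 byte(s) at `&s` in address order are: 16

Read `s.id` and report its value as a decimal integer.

[0]=0x16 (big-endian) → word 0x16
tag [7+:1] = (word>>7) & 0x1 = 0
state [6+:1] = (word>>6) & 0x1 = 0
seq [5+:1] = (word>>5) & 0x1 = 0
addr_hi [4+:1] = (word>>4) & 0x1 = 1
flags [3+:1] = (word>>3) & 0x1 = 0
id [0+:3] = (word>>0) & 0x7 = 6  ←
id signed 3b, MSB=1: 6 - 8 = -2

-2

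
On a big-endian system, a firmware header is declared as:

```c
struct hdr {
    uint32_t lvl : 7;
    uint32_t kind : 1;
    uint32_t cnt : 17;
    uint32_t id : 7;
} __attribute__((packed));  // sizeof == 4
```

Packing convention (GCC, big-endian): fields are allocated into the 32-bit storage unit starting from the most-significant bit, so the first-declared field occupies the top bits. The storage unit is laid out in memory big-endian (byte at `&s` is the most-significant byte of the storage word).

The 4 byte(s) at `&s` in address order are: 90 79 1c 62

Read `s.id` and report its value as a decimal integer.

[0]=0x90 [1]=0x79 [2]=0x1c [3]=0x62 (big-endian) → word 0x90791c62
lvl [25+:7] = (word>>25) & 0x7f = 72
kind [24+:1] = (word>>24) & 0x1 = 0
cnt [7+:17] = (word>>7) & 0x1ffff = 62008
id [0+:7] = (word>>0) & 0x7f = 98  ←

98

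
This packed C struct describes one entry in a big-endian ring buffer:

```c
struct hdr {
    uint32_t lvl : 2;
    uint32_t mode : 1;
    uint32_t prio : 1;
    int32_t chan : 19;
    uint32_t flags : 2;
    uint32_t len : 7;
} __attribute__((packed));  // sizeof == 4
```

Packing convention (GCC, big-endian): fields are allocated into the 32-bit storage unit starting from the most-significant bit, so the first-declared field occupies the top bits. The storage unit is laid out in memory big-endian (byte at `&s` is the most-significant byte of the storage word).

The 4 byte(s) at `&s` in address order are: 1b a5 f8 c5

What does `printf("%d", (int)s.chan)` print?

-142596

[0]=0x1b [1]=0xa5 [2]=0xf8 [3]=0xc5 (big-endian) → word 0x1ba5f8c5
lvl:2 @ bit 30 → (0x1ba5f8c5>>30)&0x3 = 0x0
mode:1 @ bit 29 → (0x1ba5f8c5>>29)&0x1 = 0x0
prio:1 @ bit 28 → (0x1ba5f8c5>>28)&0x1 = 0x1
chan:19 @ bit 9 → (0x1ba5f8c5>>9)&0x7ffff = 0x5d2fc  ←
flags:2 @ bit 7 → (0x1ba5f8c5>>7)&0x3 = 0x1
len:7 @ bit 0 → (0x1ba5f8c5>>0)&0x7f = 0x45
chan signed 19b, MSB=1: 381692 - 524288 = -142596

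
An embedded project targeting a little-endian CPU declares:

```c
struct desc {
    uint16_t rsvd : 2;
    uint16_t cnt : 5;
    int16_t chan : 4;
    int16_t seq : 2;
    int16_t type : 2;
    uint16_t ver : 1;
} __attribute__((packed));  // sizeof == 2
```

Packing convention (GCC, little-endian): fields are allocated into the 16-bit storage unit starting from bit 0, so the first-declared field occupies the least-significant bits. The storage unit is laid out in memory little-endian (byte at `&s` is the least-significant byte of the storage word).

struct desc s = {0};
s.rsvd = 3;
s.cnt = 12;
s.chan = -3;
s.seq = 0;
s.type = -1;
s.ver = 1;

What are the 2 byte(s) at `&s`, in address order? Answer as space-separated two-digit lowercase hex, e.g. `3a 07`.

b3 e6

[0+:2] rsvd=3 & 0x3 = 0x3; word=0x0003
[2+:5] cnt=12 & 0x1f = 0xc; word=0x0033
[7+:4] chan=-3 & 0xf = 0xd; word=0x06b3
[11+:2] seq=0 & 0x3 = 0x0; word=0x06b3
[13+:2] type=-1 & 0x3 = 0x3; word=0x66b3
[15+:1] ver=1 & 0x1 = 0x1; word=0xe6b3
word = 0xe6b3 → little-endian bytes:
  [0]=0xb3  [1]=0xe6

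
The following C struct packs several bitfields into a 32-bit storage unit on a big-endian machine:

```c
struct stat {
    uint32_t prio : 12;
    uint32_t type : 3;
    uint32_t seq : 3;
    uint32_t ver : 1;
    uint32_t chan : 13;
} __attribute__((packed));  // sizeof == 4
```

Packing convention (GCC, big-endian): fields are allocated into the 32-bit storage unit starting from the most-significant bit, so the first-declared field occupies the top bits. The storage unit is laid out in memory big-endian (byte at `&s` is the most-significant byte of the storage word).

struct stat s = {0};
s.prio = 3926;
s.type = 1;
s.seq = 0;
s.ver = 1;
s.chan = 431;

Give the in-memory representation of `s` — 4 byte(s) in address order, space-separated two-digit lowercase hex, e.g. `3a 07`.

f5 62 21 af

prio (12b) val=3926 bits=0xf56 at bit 20: 0xf5600000
type (3b) val=1 bits=0x1 at bit 17: 0xf5620000
seq (3b) val=0 bits=0x0 at bit 14: 0xf5620000
ver (1b) val=1 bits=0x1 at bit 13: 0xf5622000
chan (13b) val=431 bits=0x1af at bit 0: 0xf56221af
word = 0xf56221af → big-endian bytes:
  [0]=0xf5  [1]=0x62  [2]=0x21  [3]=0xaf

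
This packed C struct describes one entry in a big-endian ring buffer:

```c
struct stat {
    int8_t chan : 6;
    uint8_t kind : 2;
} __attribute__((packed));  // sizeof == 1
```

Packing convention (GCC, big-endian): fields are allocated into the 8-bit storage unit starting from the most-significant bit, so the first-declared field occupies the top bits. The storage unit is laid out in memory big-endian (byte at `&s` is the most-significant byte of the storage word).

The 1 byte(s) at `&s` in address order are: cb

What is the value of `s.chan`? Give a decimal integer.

-14

[0]=0xcb (big-endian) → word 0xcb
chan:6 @ bit 2 → (0xcb>>2)&0x3f = 0x32  ←
kind:2 @ bit 0 → (0xcb>>0)&0x3 = 0x3
chan signed 6b, MSB=1: 50 - 64 = -14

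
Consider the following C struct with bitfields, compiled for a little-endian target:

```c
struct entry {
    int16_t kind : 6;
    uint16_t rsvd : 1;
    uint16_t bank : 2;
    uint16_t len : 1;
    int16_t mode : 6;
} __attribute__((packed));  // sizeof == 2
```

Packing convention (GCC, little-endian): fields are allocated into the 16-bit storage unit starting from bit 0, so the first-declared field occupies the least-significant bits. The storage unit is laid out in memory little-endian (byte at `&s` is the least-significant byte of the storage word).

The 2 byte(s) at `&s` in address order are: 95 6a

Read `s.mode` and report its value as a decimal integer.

[0]=0x95 [1]=0x6a (little-endian) → word 0x6a95
kind [0+:6] = (word>>0) & 0x3f = 21
rsvd [6+:1] = (word>>6) & 0x1 = 0
bank [7+:2] = (word>>7) & 0x3 = 1
len [9+:1] = (word>>9) & 0x1 = 1
mode [10+:6] = (word>>10) & 0x3f = 26  ←
mode signed 6b, MSB=0: value = 26

26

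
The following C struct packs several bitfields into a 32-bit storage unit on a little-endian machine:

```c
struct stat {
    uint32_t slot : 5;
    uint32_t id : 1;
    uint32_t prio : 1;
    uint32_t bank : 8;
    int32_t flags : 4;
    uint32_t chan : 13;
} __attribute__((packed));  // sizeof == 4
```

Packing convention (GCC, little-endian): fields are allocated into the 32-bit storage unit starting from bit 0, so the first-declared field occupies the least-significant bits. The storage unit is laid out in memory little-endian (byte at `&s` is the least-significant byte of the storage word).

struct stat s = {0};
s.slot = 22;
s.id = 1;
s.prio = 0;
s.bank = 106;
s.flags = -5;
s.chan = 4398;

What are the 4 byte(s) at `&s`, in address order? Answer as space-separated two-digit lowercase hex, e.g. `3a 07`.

slot:5 = 22 → 0x16 << 0 → word 0x00000016
id:1 = 1 → 0x1 << 5 → word 0x00000036
prio:1 = 0 → 0x0 << 6 → word 0x00000036
bank:8 = 106 → 0x6a << 7 → word 0x00003536
flags:4 = -5 → 0xb << 15 → word 0x0005b536
chan:13 = 4398 → 0x112e << 19 → word 0x8975b536
word = 0x8975b536 → little-endian bytes:
  [0]=0x36  [1]=0xb5  [2]=0x75  [3]=0x89

36 b5 75 89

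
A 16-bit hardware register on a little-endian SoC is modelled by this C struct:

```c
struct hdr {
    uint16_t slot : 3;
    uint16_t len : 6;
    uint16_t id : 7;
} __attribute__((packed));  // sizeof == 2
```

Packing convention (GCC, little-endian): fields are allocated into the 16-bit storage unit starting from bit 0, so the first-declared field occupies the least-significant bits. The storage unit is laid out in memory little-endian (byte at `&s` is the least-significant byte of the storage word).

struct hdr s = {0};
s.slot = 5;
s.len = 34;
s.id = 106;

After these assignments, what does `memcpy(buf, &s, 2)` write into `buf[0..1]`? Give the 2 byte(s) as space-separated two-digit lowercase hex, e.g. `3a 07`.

15 d5

[0+:3] slot=5 & 0x7 = 0x5; word=0x0005
[3+:6] len=34 & 0x3f = 0x22; word=0x0115
[9+:7] id=106 & 0x7f = 0x6a; word=0xd515
word = 0xd515 → little-endian bytes:
  [0]=0x15  [1]=0xd5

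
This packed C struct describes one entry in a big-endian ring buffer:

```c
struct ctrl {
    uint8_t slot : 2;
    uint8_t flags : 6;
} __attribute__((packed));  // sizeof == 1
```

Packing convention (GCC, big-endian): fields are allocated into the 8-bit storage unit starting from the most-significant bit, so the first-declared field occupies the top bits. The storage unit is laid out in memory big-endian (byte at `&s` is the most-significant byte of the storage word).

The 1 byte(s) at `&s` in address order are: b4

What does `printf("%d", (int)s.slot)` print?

[0]=0xb4 (big-endian) → word 0xb4
slot:2 @ bit 6 → (0xb4>>6)&0x3 = 0x2  ←
flags:6 @ bit 0 → (0xb4>>0)&0x3f = 0x34

2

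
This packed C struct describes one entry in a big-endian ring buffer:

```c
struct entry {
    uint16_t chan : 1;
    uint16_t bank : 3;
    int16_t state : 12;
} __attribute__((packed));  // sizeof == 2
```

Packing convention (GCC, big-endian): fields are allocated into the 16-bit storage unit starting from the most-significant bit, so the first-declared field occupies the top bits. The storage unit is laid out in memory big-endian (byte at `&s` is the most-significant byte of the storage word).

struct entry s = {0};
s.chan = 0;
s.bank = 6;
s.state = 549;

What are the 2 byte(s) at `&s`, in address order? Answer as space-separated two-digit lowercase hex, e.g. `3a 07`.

62 25

chan:1 = 0 → 0x0 << 15 → word 0x0000
bank:3 = 6 → 0x6 << 12 → word 0x6000
state:12 = 549 → 0x225 << 0 → word 0x6225
word = 0x6225 → big-endian bytes:
  [0]=0x62  [1]=0x25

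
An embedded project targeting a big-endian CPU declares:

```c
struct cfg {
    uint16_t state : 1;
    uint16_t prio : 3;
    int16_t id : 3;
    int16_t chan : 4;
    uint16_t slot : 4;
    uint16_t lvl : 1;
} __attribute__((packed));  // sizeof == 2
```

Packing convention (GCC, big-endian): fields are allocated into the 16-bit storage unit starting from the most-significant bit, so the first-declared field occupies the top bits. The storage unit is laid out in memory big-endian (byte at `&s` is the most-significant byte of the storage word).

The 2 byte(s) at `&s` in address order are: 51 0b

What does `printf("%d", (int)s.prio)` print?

5

[0]=0x51 [1]=0x0b (big-endian) → word 0x510b
state:1 @ bit 15 → (0x510b>>15)&0x1 = 0x0
prio:3 @ bit 12 → (0x510b>>12)&0x7 = 0x5  ←
id:3 @ bit 9 → (0x510b>>9)&0x7 = 0x0
chan:4 @ bit 5 → (0x510b>>5)&0xf = 0x8
slot:4 @ bit 1 → (0x510b>>1)&0xf = 0x5
lvl:1 @ bit 0 → (0x510b>>0)&0x1 = 0x1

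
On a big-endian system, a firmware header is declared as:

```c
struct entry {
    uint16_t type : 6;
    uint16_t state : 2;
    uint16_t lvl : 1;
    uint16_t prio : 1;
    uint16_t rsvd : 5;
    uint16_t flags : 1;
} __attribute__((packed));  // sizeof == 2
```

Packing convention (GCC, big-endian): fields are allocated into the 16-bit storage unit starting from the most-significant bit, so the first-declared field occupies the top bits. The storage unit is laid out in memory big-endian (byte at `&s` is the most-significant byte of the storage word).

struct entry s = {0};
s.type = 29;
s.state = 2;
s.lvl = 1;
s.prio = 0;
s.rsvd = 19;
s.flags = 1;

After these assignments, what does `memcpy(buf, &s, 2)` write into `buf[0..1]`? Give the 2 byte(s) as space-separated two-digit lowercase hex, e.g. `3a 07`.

76 a7

type:6 = 29 → 0x1d << 10 → word 0x7400
state:2 = 2 → 0x2 << 8 → word 0x7600
lvl:1 = 1 → 0x1 << 7 → word 0x7680
prio:1 = 0 → 0x0 << 6 → word 0x7680
rsvd:5 = 19 → 0x13 << 1 → word 0x76a6
flags:1 = 1 → 0x1 << 0 → word 0x76a7
word = 0x76a7 → big-endian bytes:
  [0]=0x76  [1]=0xa7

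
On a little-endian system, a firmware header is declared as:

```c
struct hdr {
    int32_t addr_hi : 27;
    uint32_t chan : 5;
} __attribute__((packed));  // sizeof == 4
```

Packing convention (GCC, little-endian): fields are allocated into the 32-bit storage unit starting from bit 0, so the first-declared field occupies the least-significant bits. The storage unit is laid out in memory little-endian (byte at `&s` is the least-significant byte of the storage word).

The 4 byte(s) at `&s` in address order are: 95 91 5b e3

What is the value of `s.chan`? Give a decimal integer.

28

[0]=0x95 [1]=0x91 [2]=0x5b [3]=0xe3 (little-endian) → word 0xe35b9195
addr_hi:27 @ bit 0 → (0xe35b9195>>0)&0x7ffffff = 0x35b9195
chan:5 @ bit 27 → (0xe35b9195>>27)&0x1f = 0x1c  ←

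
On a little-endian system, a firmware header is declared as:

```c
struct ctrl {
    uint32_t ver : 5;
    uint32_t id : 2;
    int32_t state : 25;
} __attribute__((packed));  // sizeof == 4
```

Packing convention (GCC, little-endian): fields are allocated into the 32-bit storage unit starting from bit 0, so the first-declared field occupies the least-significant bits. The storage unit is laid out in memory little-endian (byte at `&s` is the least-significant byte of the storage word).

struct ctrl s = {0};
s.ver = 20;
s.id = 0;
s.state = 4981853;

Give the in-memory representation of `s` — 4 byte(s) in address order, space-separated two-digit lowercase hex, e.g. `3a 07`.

94 2e 02 26

ver:5 = 20 → 0x14 << 0 → word 0x00000014
id:2 = 0 → 0x0 << 5 → word 0x00000014
state:25 = 4981853 → 0x4c045d << 7 → word 0x26022e94
word = 0x26022e94 → little-endian bytes:
  [0]=0x94  [1]=0x2e  [2]=0x02  [3]=0x26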